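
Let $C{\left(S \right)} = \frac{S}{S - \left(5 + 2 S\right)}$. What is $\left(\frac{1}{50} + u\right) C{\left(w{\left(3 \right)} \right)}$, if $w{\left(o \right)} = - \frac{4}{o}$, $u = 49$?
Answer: $\frac{4902}{275} \approx 17.825$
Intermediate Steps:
$C{\left(S \right)} = \frac{S}{-5 - S}$ ($C{\left(S \right)} = \frac{S}{S - \left(5 + 2 S\right)} = \frac{S}{-5 - S}$)
$\left(\frac{1}{50} + u\right) C{\left(w{\left(3 \right)} \right)} = \left(\frac{1}{50} + 49\right) \left(- \frac{\left(-4\right) \frac{1}{3}}{5 - \frac{4}{3}}\right) = \frac{2451 \left(\left(-1\right) \left(- \frac{4}{3}\right) \frac{1}{5 - \frac{4}{3}}\right)}{50} = \frac{2451 \left(\left(-1\right) \left(- \frac{4}{3}\right) \frac{1}{\frac{11}{3}}\right)}{50} = \frac{2451 \left(\left(-1\right) \left(- \frac{4}{3}\right) \frac{3}{11}\right)}{50} = \frac{2451}{50} \cdot \frac{4}{11} = \frac{4902}{275}$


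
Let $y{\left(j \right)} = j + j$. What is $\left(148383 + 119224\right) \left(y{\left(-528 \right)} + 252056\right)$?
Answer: $67169357000$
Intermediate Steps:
$y{\left(j \right)} = 2 j$
$\left(148383 + 119224\right) \left(y{\left(-528 \right)} + 252056\right) = \left(148383 + 119224\right) \left(2 \left(-528\right) + 252056\right) = 267607 \left(-1056 + 252056\right) = 267607 \cdot 251000 = 67169357000$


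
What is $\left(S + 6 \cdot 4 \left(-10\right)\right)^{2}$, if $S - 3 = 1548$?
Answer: $1718721$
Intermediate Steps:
$S = 1551$ ($S = 3 + 1548 = 1551$)
$\left(S + 6 \cdot 4 \left(-10\right)\right)^{2} = \left(1551 + 6 \cdot 4 \left(-10\right)\right)^{2} = \left(1551 + 24 \left(-10\right)\right)^{2} = \left(1551 - 240\right)^{2} = 1311^{2} = 1718721$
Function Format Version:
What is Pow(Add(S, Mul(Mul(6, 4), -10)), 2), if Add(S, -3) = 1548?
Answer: 1718721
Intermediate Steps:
S = 1551 (S = Add(3, 1548) = 1551)
Pow(Add(S, Mul(Mul(6, 4), -10)), 2) = Pow(Add(1551, Mul(Mul(6, 4), -10)), 2) = Pow(Add(1551, Mul(24, -10)), 2) = Pow(Add(1551, -240), 2) = Pow(1311, 2) = 1718721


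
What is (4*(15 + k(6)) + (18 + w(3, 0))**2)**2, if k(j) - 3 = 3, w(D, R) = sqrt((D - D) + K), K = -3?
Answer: 160137 + 29160*I*sqrt(3) ≈ 1.6014e+5 + 50507.0*I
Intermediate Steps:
w(D, R) = I*sqrt(3) (w(D, R) = sqrt((D - D) - 3) = sqrt(0 - 3) = sqrt(-3) = I*sqrt(3))
k(j) = 6 (k(j) = 3 + 3 = 6)
(4*(15 + k(6)) + (18 + w(3, 0))**2)**2 = (4*(15 + 6) + (18 + I*sqrt(3))**2)**2 = (4*21 + (18 + I*sqrt(3))**2)**2 = (84 + (18 + I*sqrt(3))**2)**2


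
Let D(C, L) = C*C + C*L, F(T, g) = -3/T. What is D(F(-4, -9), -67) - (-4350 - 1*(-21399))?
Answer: -273579/16 ≈ -17099.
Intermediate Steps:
D(C, L) = C² + C*L
D(F(-4, -9), -67) - (-4350 - 1*(-21399)) = (-3/(-4))*(-3/(-4) - 67) - (-4350 - 1*(-21399)) = (-3*(-¼))*(-3*(-¼) - 67) - (-4350 + 21399) = 3*(¾ - 67)/4 - 1*17049 = (¾)*(-265/4) - 17049 = -795/16 - 17049 = -273579/16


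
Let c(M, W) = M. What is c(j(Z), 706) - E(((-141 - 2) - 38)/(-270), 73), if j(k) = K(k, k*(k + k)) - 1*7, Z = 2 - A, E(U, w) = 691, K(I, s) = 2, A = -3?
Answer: -696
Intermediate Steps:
Z = 5 (Z = 2 - 1*(-3) = 2 + 3 = 5)
j(k) = -5 (j(k) = 2 - 1*7 = 2 - 7 = -5)
c(j(Z), 706) - E(((-141 - 2) - 38)/(-270), 73) = -5 - 1*691 = -5 - 691 = -696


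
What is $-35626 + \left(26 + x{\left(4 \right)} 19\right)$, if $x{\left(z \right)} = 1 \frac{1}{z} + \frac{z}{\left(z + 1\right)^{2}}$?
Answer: $- \frac{3559221}{100} \approx -35592.0$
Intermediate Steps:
$x{\left(z \right)} = \frac{1}{z} + \frac{z}{\left(1 + z\right)^{2}}$
$-35626 + \left(26 + x{\left(4 \right)} 19\right) = -35626 + \left(26 + \left(\frac{1}{4} + \frac{4}{\left(1 + 4\right)^{2}}\right) 19\right) = -35626 + \left(26 + \left(\frac{1}{4} + \frac{4}{25}\right) 19\right) = -35626 + \left(26 + \frac{41}{100} \cdot 19\right) = -35626 + \left(26 + \frac{779}{100}\right) = -35626 + \frac{3379}{100} = - \frac{3559221}{100}$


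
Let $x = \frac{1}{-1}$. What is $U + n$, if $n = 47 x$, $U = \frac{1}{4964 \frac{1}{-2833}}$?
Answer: $- \frac{236141}{4964} \approx -47.571$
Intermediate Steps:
$U = - \frac{2833}{4964}$ ($U = \frac{1}{4964 \left(- \frac{1}{2833}\right)} = \frac{1}{- \frac{4964}{2833}} = - \frac{2833}{4964} \approx -0.57071$)
$x = -1$
$n = -47$ ($n = 47 \left(-1\right) = -47$)
$U + n = - \frac{2833}{4964} - 47 = - \frac{236141}{4964}$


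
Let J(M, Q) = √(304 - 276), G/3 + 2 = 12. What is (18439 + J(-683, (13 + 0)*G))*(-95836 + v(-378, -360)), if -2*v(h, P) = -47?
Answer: -3533373375/2 - 191625*√7 ≈ -1.7672e+9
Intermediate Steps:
G = 30 (G = -6 + 3*12 = -6 + 36 = 30)
v(h, P) = 47/2 (v(h, P) = -½*(-47) = 47/2)
J(M, Q) = 2*√7 (J(M, Q) = √28 = 2*√7)
(18439 + J(-683, (13 + 0)*G))*(-95836 + v(-378, -360)) = (18439 + 2*√7)*(-95836 + 47/2) = (18439 + 2*√7)*(-191625/2) = -3533373375/2 - 191625*√7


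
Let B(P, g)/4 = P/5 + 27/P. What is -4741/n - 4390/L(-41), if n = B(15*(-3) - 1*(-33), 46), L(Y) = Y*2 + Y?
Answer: 1107995/3813 ≈ 290.58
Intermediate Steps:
L(Y) = 3*Y (L(Y) = 2*Y + Y = 3*Y)
B(P, g) = 108/P + 4*P/5 (B(P, g) = 4*(P/5 + 27/P) = 4*(27/P + P/5) = 108/P + 4*P/5)
n = -93/5 (n = 108/(15*(-3) - 1*(-33)) + 4*(15*(-3) - 1*(-33))/5 = 108/(-45 + 33) + 4*(-45 + 33)/5 = 108/(-12) + (⅘)*(-12) = 108*(-1/12) - 48/5 = -9 - 48/5 = -93/5 ≈ -18.600)
-4741/n - 4390/L(-41) = -4741/(-93/5) - 4390/(3*(-41)) = -4741*(-5/93) - 4390/(-123) = 23705/93 - 4390*(-1/123) = 23705/93 + 4390/123 = 1107995/3813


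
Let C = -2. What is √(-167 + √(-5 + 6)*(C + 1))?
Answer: 2*I*√42 ≈ 12.961*I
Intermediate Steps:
√(-167 + √(-5 + 6)*(C + 1)) = √(-167 + √(-5 + 6)*(-2 + 1)) = √(-167 + √1*(-1)) = √(-167 + 1*(-1)) = √(-167 - 1) = √(-168) = 2*I*√42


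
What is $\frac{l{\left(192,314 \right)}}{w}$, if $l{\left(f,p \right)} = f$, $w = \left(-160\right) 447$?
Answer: $- \frac{2}{745} \approx -0.0026846$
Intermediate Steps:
$w = -71520$
$\frac{l{\left(192,314 \right)}}{w} = \frac{192}{-71520} = 192 \left(- \frac{1}{71520}\right) = - \frac{2}{745}$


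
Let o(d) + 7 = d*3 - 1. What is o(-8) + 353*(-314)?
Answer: -110874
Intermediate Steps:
o(d) = -8 + 3*d (o(d) = -7 + (d*3 - 1) = -7 + (3*d - 1) = -7 + (-1 + 3*d) = -8 + 3*d)
o(-8) + 353*(-314) = (-8 + 3*(-8)) + 353*(-314) = (-8 - 24) - 110842 = -32 - 110842 = -110874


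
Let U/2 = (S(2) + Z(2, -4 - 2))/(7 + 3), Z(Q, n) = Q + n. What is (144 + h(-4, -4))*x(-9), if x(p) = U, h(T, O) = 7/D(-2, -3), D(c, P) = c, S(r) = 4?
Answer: 0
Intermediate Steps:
U = 0 (U = 2*((4 + (2 + (-4 - 2)))/(7 + 3)) = 2*((4 + (2 - 6))/10) = 2*((4 - 4)*(⅒)) = 2*(0*(⅒)) = 2*0 = 0)
h(T, O) = -7/2 (h(T, O) = 7/(-2) = 7*(-½) = -7/2)
x(p) = 0
(144 + h(-4, -4))*x(-9) = (144 - 7/2)*0 = (281/2)*0 = 0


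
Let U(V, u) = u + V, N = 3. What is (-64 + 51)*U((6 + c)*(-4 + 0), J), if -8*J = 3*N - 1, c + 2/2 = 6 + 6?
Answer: 897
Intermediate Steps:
c = 11 (c = -1 + (6 + 6) = -1 + 12 = 11)
J = -1 (J = -(3*3 - 1)/8 = -(9 - 1)/8 = -⅛*8 = -1)
U(V, u) = V + u
(-64 + 51)*U((6 + c)*(-4 + 0), J) = (-64 + 51)*((6 + 11)*(-4 + 0) - 1) = -13*(17*(-4) - 1) = -13*(-68 - 1) = -13*(-69) = 897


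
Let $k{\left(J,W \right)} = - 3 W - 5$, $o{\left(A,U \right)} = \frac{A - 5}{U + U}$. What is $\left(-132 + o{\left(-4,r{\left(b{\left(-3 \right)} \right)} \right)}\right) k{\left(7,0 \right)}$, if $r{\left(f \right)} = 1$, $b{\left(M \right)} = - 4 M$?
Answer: $\frac{1365}{2} \approx 682.5$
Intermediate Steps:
$o{\left(A,U \right)} = \frac{-5 + A}{2 U}$
$k{\left(J,W \right)} = -5 - 3 W$
$\left(-132 + o{\left(-4,r{\left(b{\left(-3 \right)} \right)} \right)}\right) k{\left(7,0 \right)} = \left(-132 + \frac{-5 - 4}{2 \cdot 1}\right) \left(-5 - 0\right) = \left(-132 + \frac{1}{2} \cdot 1 \left(-9\right)\right) \left(-5 + 0\right) = \left(-132 - \frac{9}{2}\right) \left(-5\right) = \left(- \frac{273}{2}\right) \left(-5\right) = \frac{1365}{2}$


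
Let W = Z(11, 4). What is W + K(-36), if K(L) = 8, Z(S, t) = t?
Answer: 12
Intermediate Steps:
W = 4
W + K(-36) = 4 + 8 = 12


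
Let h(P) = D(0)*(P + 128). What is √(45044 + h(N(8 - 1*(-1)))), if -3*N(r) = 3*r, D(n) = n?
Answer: 2*√11261 ≈ 212.24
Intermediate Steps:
N(r) = -r
h(P) = 0 (h(P) = 0*(P + 128) = 0*(128 + P) = 0)
√(45044 + h(N(8 - 1*(-1)))) = √(45044 + 0) = √45044 = 2*√11261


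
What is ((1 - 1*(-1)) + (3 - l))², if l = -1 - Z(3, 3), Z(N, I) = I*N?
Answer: 225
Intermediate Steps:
l = -10 (l = -1 - 3*3 = -1 - 1*9 = -1 - 9 = -10)
((1 - 1*(-1)) + (3 - l))² = ((1 - 1*(-1)) + (3 - 1*(-10)))² = ((1 + 1) + (3 + 10))² = (2 + 13)² = 15² = 225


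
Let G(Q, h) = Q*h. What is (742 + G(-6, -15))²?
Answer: 692224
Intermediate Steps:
(742 + G(-6, -15))² = (742 - 6*(-15))² = (742 + 90)² = 832² = 692224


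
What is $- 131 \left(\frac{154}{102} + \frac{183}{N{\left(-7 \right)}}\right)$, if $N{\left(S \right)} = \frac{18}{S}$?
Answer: $\frac{930755}{102} \approx 9125.0$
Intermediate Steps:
$- 131 \left(\frac{154}{102} + \frac{183}{N{\left(-7 \right)}}\right) = - 131 \left(\frac{154}{102} + \frac{183}{18 \frac{1}{-7}}\right) = - 131 \left(154 \cdot \frac{1}{102} + \frac{183}{18 \left(- \frac{1}{7}\right)}\right) = - 131 \left(\frac{77}{51} + \frac{183}{- \frac{18}{7}}\right) = - 131 \left(\frac{77}{51} + 183 \left(- \frac{7}{18}\right)\right) = - 131 \left(\frac{77}{51} - \frac{427}{6}\right) = \left(-131\right) \left(- \frac{7105}{102}\right) = \frac{930755}{102}$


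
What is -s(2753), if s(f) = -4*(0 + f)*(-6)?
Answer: -66072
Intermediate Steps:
s(f) = 24*f (s(f) = -4*f*(-6) = -(-24)*f = 24*f)
-s(2753) = -24*2753 = -1*66072 = -66072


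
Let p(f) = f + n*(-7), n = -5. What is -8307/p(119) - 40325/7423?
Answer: -67872911/1143142 ≈ -59.374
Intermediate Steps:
p(f) = 35 + f (p(f) = f - 5*(-7) = f + 35 = 35 + f)
-8307/p(119) - 40325/7423 = -8307/(35 + 119) - 40325/7423 = -8307/154 - 40325*1/7423 = -8307*1/154 - 40325/7423 = -8307/154 - 40325/7423 = -67872911/1143142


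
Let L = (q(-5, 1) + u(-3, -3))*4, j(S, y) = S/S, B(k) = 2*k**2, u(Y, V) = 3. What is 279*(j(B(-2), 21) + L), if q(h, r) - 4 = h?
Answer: 2511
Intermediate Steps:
q(h, r) = 4 + h
j(S, y) = 1
L = 8 (L = ((4 - 5) + 3)*4 = (-1 + 3)*4 = 2*4 = 8)
279*(j(B(-2), 21) + L) = 279*(1 + 8) = 279*9 = 2511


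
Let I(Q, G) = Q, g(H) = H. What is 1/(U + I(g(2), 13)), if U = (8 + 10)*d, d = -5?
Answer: -1/88 ≈ -0.011364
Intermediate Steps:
U = -90 (U = (8 + 10)*(-5) = 18*(-5) = -90)
1/(U + I(g(2), 13)) = 1/(-90 + 2) = 1/(-88) = -1/88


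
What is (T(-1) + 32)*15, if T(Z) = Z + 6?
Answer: 555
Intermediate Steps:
T(Z) = 6 + Z
(T(-1) + 32)*15 = ((6 - 1) + 32)*15 = (5 + 32)*15 = 37*15 = 555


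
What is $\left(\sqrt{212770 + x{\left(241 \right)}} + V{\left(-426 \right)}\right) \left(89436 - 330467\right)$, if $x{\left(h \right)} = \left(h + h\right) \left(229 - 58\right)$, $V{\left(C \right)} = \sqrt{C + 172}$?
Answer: $- 482062 \sqrt{73798} - 241031 i \sqrt{254} \approx -1.3096 \cdot 10^{8} - 3.8414 \cdot 10^{6} i$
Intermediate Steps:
$V{\left(C \right)} = \sqrt{172 + C}$
$x{\left(h \right)} = 342 h$ ($x{\left(h \right)} = 2 h 171 = 342 h$)
$\left(\sqrt{212770 + x{\left(241 \right)}} + V{\left(-426 \right)}\right) \left(89436 - 330467\right) = \left(\sqrt{212770 + 342 \cdot 241} + \sqrt{172 - 426}\right) \left(89436 - 330467\right) = \left(\sqrt{212770 + 82422} + \sqrt{-254}\right) \left(-241031\right) = \left(\sqrt{295192} + i \sqrt{254}\right) \left(-241031\right) = \left(2 \sqrt{73798} + i \sqrt{254}\right) \left(-241031\right) = - 482062 \sqrt{73798} - 241031 i \sqrt{254}$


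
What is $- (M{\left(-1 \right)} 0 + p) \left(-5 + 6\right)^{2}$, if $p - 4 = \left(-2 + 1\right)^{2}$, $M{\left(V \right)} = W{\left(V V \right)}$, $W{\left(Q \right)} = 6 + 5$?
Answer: $-5$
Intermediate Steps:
$W{\left(Q \right)} = 11$
$M{\left(V \right)} = 11$
$p = 5$ ($p = 4 + \left(-2 + 1\right)^{2} = 4 + \left(-1\right)^{2} = 4 + 1 = 5$)
$- (M{\left(-1 \right)} 0 + p) \left(-5 + 6\right)^{2} = - (11 \cdot 0 + 5) \left(-5 + 6\right)^{2} = - (0 + 5) 1^{2} = \left(-1\right) 5 \cdot 1 = \left(-5\right) 1 = -5$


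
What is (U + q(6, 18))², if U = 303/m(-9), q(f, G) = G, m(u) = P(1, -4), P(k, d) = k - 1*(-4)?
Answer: 154449/25 ≈ 6178.0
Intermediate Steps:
P(k, d) = 4 + k (P(k, d) = k + 4 = 4 + k)
m(u) = 5 (m(u) = 4 + 1 = 5)
U = 303/5 ≈ 60.600
(U + q(6, 18))² = (303/5 + 18)² = (393/5)² = 154449/25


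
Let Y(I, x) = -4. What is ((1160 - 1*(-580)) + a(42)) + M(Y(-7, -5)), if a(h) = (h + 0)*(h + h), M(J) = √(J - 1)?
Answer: 5268 + I*√5 ≈ 5268.0 + 2.2361*I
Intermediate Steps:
M(J) = √(-1 + J)
a(h) = 2*h² (a(h) = h*(2*h) = 2*h²)
((1160 - 1*(-580)) + a(42)) + M(Y(-7, -5)) = ((1160 - 1*(-580)) + 2*42²) + √(-1 - 4) = ((1160 + 580) + 2*1764) + √(-5) = (1740 + 3528) + I*√5 = 5268 + I*√5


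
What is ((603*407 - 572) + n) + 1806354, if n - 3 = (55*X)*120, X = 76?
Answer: 2552806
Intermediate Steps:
n = 501603 (n = 3 + (55*76)*120 = 3 + 4180*120 = 3 + 501600 = 501603)
((603*407 - 572) + n) + 1806354 = ((603*407 - 572) + 501603) + 1806354 = ((245421 - 572) + 501603) + 1806354 = (244849 + 501603) + 1806354 = 746452 + 1806354 = 2552806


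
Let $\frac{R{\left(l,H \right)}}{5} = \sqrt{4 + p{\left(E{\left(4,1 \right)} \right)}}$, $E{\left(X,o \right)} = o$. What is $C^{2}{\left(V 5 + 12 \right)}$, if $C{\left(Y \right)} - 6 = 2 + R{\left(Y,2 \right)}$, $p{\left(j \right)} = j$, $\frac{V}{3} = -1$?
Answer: $189 + 80 \sqrt{5} \approx 367.89$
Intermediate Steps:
$V = -3$ ($V = 3 \left(-1\right) = -3$)
$R{\left(l,H \right)} = 5 \sqrt{5}$ ($R{\left(l,H \right)} = 5 \sqrt{4 + 1} = 5 \sqrt{5}$)
$C{\left(Y \right)} = 8 + 5 \sqrt{5}$ ($C{\left(Y \right)} = 6 + \left(2 + 5 \sqrt{5}\right) = 8 + 5 \sqrt{5}$)
$C^{2}{\left(V 5 + 12 \right)} = \left(8 + 5 \sqrt{5}\right)^{2}$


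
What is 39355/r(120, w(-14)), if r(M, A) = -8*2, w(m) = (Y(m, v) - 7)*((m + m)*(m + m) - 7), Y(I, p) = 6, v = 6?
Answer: -39355/16 ≈ -2459.7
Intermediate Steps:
w(m) = 7 - 4*m² (w(m) = (6 - 7)*((m + m)*(m + m) - 7) = -((2*m)*(2*m) - 7) = -(4*m² - 7) = -(-7 + 4*m²) = 7 - 4*m²)
r(M, A) = -16
39355/r(120, w(-14)) = 39355/(-16) = 39355*(-1/16) = -39355/16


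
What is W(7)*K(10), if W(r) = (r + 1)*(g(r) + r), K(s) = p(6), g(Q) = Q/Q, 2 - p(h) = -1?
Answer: 192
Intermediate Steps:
p(h) = 3 (p(h) = 2 - 1*(-1) = 2 + 1 = 3)
g(Q) = 1
K(s) = 3
W(r) = (1 + r)**2 (W(r) = (r + 1)*(1 + r) = (1 + r)*(1 + r) = (1 + r)**2)
W(7)*K(10) = (1 + 7**2 + 2*7)*3 = (1 + 49 + 14)*3 = 64*3 = 192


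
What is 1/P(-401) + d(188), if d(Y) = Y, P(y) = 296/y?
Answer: 55247/296 ≈ 186.65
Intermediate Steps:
1/P(-401) + d(188) = 1/(296/(-401)) + 188 = 1/(296*(-1/401)) + 188 = 1/(-296/401) + 188 = -401/296 + 188 = 55247/296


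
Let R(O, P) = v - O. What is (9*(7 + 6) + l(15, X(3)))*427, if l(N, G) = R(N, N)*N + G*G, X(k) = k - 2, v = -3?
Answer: -64904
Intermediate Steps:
X(k) = -2 + k
R(O, P) = -3 - O
l(N, G) = G**2 + N*(-3 - N) (l(N, G) = (-3 - N)*N + G*G = N*(-3 - N) + G**2 = G**2 + N*(-3 - N))
(9*(7 + 6) + l(15, X(3)))*427 = (9*(7 + 6) + ((-2 + 3)**2 - 1*15*(3 + 15)))*427 = (9*13 + (1**2 - 1*15*18))*427 = (117 + (1 - 270))*427 = (117 - 269)*427 = -152*427 = -64904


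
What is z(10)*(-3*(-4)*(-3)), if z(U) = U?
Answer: -360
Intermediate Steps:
z(10)*(-3*(-4)*(-3)) = 10*(-3*(-4)*(-3)) = 10*(12*(-3)) = 10*(-36) = -360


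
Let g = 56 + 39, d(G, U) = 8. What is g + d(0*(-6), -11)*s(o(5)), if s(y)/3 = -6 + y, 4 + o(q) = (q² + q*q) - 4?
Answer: 959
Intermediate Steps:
o(q) = -8 + 2*q² (o(q) = -4 + ((q² + q*q) - 4) = -4 + ((q² + q²) - 4) = -4 + (2*q² - 4) = -4 + (-4 + 2*q²) = -8 + 2*q²)
g = 95
s(y) = -18 + 3*y (s(y) = 3*(-6 + y) = -18 + 3*y)
g + d(0*(-6), -11)*s(o(5)) = 95 + 8*(-18 + 3*(-8 + 2*5²)) = 95 + 8*(-18 + 3*(-8 + 2*25)) = 95 + 8*(-18 + 3*(-8 + 50)) = 95 + 8*(-18 + 3*42) = 95 + 8*(-18 + 126) = 95 + 8*108 = 95 + 864 = 959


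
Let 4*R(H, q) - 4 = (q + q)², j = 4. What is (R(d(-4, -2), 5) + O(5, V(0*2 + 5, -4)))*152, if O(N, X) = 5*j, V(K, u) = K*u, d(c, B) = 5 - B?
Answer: 6992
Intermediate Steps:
R(H, q) = 1 + q² (R(H, q) = 1 + (q + q)²/4 = 1 + (2*q)²/4 = 1 + (4*q²)/4 = 1 + q²)
O(N, X) = 20 (O(N, X) = 5*4 = 20)
(R(d(-4, -2), 5) + O(5, V(0*2 + 5, -4)))*152 = ((1 + 5²) + 20)*152 = ((1 + 25) + 20)*152 = (26 + 20)*152 = 46*152 = 6992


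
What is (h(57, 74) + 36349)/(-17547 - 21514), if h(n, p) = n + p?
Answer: -36480/39061 ≈ -0.93392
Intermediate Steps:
(h(57, 74) + 36349)/(-17547 - 21514) = ((57 + 74) + 36349)/(-17547 - 21514) = (131 + 36349)/(-39061) = 36480*(-1/39061) = -36480/39061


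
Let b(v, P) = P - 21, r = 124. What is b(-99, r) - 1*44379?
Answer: -44276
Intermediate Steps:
b(v, P) = -21 + P
b(-99, r) - 1*44379 = (-21 + 124) - 1*44379 = 103 - 44379 = -44276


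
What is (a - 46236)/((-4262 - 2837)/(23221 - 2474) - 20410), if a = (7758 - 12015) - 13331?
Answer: 1324156528/423453369 ≈ 3.1270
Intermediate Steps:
a = -17588 (a = -4257 - 13331 = -17588)
(a - 46236)/((-4262 - 2837)/(23221 - 2474) - 20410) = (-17588 - 46236)/((-4262 - 2837)/(23221 - 2474) - 20410) = -63824/(-7099/20747 - 20410) = -63824/(-423453369/20747) = -63824*(-20747/423453369) = 1324156528/423453369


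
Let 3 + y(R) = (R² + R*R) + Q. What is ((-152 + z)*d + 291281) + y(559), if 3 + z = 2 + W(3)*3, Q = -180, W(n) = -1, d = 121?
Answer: 897184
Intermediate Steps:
y(R) = -183 + 2*R² (y(R) = -3 + ((R² + R*R) - 180) = -3 + ((R² + R²) - 180) = -3 + (2*R² - 180) = -3 + (-180 + 2*R²) = -183 + 2*R²)
z = -4 (z = -3 + (2 - 1*3) = -3 + (2 - 3) = -3 - 1 = -4)
((-152 + z)*d + 291281) + y(559) = ((-152 - 4)*121 + 291281) + (-183 + 2*559²) = (-156*121 + 291281) + (-183 + 2*312481) = (-18876 + 291281) + (-183 + 624962) = 272405 + 624779 = 897184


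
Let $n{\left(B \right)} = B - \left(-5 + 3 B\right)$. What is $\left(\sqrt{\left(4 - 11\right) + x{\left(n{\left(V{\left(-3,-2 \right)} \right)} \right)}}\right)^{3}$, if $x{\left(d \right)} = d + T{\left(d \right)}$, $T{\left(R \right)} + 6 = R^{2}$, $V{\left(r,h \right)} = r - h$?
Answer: $43 \sqrt{43} \approx 281.97$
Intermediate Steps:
$n{\left(B \right)} = 5 - 2 B$ ($n{\left(B \right)} = B - \left(-5 + 3 B\right) = 5 - 2 B$)
$T{\left(R \right)} = -6 + R^{2}$
$x{\left(d \right)} = -6 + d + d^{2}$ ($x{\left(d \right)} = d + \left(-6 + d^{2}\right) = -6 + d + d^{2}$)
$\left(\sqrt{\left(4 - 11\right) + x{\left(n{\left(V{\left(-3,-2 \right)} \right)} \right)}}\right)^{3} = \left(\sqrt{\left(4 - 11\right) + \left(-6 + \left(5 - 2 \left(-3 - -2\right)\right) + \left(5 - 2 \left(-3 - -2\right)\right)^{2}\right)}\right)^{3} = \left(\sqrt{\left(4 - 11\right) + \left(-6 + \left(5 - 2 \left(-3 + 2\right)\right) + \left(5 - 2 \left(-3 + 2\right)\right)^{2}\right)}\right)^{3} = \left(\sqrt{-7 + \left(-6 + \left(5 - -2\right) + \left(5 - -2\right)^{2}\right)}\right)^{3} = \left(\sqrt{-7 + \left(-6 + \left(5 + 2\right) + \left(5 + 2\right)^{2}\right)}\right)^{3} = \left(\sqrt{-7 + \left(-6 + 7 + 7^{2}\right)}\right)^{3} = \left(\sqrt{-7 + \left(-6 + 7 + 49\right)}\right)^{3} = \left(\sqrt{-7 + 50}\right)^{3} = \left(\sqrt{43}\right)^{3} = 43 \sqrt{43}$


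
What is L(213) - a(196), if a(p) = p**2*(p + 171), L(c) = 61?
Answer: -14098611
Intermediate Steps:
a(p) = p**2*(171 + p)
L(213) - a(196) = 61 - 196**2*(171 + 196) = 61 - 38416*367 = 61 - 1*14098672 = 61 - 14098672 = -14098611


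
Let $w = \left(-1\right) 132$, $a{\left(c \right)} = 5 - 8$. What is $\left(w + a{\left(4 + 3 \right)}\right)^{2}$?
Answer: $18225$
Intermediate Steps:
$a{\left(c \right)} = -3$ ($a{\left(c \right)} = 5 - 8 = -3$)
$w = -132$
$\left(w + a{\left(4 + 3 \right)}\right)^{2} = \left(-132 - 3\right)^{2} = \left(-135\right)^{2} = 18225$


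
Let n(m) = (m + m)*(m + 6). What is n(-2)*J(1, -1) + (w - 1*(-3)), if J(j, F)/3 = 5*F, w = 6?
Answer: 249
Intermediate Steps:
J(j, F) = 15*F (J(j, F) = 3*(5*F) = 15*F)
n(m) = 2*m*(6 + m) (n(m) = (2*m)*(6 + m) = 2*m*(6 + m))
n(-2)*J(1, -1) + (w - 1*(-3)) = (2*(-2)*(6 - 2))*(15*(-1)) + (6 - 1*(-3)) = (2*(-2)*4)*(-15) + (6 + 3) = -16*(-15) + 9 = 240 + 9 = 249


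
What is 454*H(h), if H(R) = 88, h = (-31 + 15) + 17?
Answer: 39952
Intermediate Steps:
h = 1 (h = -16 + 17 = 1)
454*H(h) = 454*88 = 39952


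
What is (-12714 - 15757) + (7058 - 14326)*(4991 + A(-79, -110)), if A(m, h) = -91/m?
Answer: -36311431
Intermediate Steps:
(-12714 - 15757) + (7058 - 14326)*(4991 + A(-79, -110)) = (-12714 - 15757) + (7058 - 14326)*(4991 - 91/(-79)) = -28471 - 7268*(4991 - 91*(-1/79)) = -28471 - 7268*(4991 + 91/79) = -28471 - 7268*394380/79 = -28471 - 36282960 = -36311431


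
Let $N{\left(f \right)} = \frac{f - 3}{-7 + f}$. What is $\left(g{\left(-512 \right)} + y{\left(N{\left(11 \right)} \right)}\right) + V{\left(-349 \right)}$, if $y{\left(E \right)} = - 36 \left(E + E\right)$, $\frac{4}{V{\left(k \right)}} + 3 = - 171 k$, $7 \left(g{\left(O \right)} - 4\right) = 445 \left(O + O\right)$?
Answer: $- \frac{6812910533}{104433} \approx -65237.0$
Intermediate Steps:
$g{\left(O \right)} = 4 + \frac{890 O}{7}$ ($g{\left(O \right)} = 4 + \frac{445 \left(O + O\right)}{7} = 4 + \frac{445 \cdot 2 O}{7} = 4 + \frac{890 O}{7}$)
$V{\left(k \right)} = \frac{4}{-3 - 171 k}$
$N{\left(f \right)} = \frac{-3 + f}{-7 + f}$
$y{\left(E \right)} = - 72 E$ ($y{\left(E \right)} = - 36 \cdot 2 E = - 72 E$)
$\left(g{\left(-512 \right)} + y{\left(N{\left(11 \right)} \right)}\right) + V{\left(-349 \right)} = \left(\left(4 + \frac{890}{7} \left(-512\right)\right) - 72 \frac{-3 + 11}{-7 + 11}\right) - \frac{4}{3 + 171 \left(-349\right)} = \left(\left(4 - \frac{455680}{7}\right) - 72 \cdot \frac{1}{4} \cdot 8\right) - \frac{4}{3 - 59679} = \left(- \frac{455652}{7} - 72 \cdot \frac{1}{4} \cdot 8\right) - \frac{4}{-59676} = \left(- \frac{455652}{7} - 144\right) - - \frac{1}{14919} = \left(- \frac{455652}{7} - 144\right) + \frac{1}{14919} = - \frac{456660}{7} + \frac{1}{14919} = - \frac{6812910533}{104433}$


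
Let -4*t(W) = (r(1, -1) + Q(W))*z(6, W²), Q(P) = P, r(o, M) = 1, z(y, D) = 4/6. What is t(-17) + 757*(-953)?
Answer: -2164255/3 ≈ -7.2142e+5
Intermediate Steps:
z(y, D) = ⅔ (z(y, D) = 4*(⅙) = ⅔)
t(W) = -⅙ - W/6 (t(W) = -(1 + W)*2/(4*3) = -(⅔ + 2*W/3)/4 = -⅙ - W/6)
t(-17) + 757*(-953) = (-⅙ - ⅙*(-17)) + 757*(-953) = (-⅙ + 17/6) - 721421 = 8/3 - 721421 = -2164255/3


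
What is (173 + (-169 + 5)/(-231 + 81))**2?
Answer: 170485249/5625 ≈ 30309.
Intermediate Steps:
(173 + (-169 + 5)/(-231 + 81))**2 = (173 - 164/(-150))**2 = (173 - 164*(-1/150))**2 = (173 + 82/75)**2 = (13057/75)**2 = 170485249/5625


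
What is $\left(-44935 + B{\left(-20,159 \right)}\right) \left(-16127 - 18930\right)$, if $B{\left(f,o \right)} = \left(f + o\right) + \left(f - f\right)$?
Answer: $1570413372$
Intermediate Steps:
$B{\left(f,o \right)} = f + o$ ($B{\left(f,o \right)} = \left(f + o\right) + 0 = f + o$)
$\left(-44935 + B{\left(-20,159 \right)}\right) \left(-16127 - 18930\right) = \left(-44935 + \left(-20 + 159\right)\right) \left(-16127 - 18930\right) = \left(-44935 + 139\right) \left(-35057\right) = \left(-44796\right) \left(-35057\right) = 1570413372$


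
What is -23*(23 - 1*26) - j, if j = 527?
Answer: -458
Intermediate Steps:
-23*(23 - 1*26) - j = -23*(23 - 1*26) - 1*527 = -23*(23 - 26) - 527 = -23*(-3) - 527 = 69 - 527 = -458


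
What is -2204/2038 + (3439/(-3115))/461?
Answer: -1585992871/1463299285 ≈ -1.0838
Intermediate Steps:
-2204/2038 + (3439/(-3115))/461 = -2204*1/2038 + (3439*(-1/3115))*(1/461) = -1102/1019 - 3439/3115*1/461 = -1102/1019 - 3439/1436015 = -1585992871/1463299285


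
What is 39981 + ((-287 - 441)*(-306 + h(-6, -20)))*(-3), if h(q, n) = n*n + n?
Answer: 201597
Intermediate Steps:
h(q, n) = n + n**2 (h(q, n) = n**2 + n = n + n**2)
39981 + ((-287 - 441)*(-306 + h(-6, -20)))*(-3) = 39981 + ((-287 - 441)*(-306 - 20*(1 - 20)))*(-3) = 39981 - 728*(-306 - 20*(-19))*(-3) = 39981 - 728*(-306 + 380)*(-3) = 39981 - 728*74*(-3) = 39981 - 53872*(-3) = 39981 + 161616 = 201597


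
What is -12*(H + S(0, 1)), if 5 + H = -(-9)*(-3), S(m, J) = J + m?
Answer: 372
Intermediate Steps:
H = -32 (H = -5 - (-9)*(-3) = -5 - 3*9 = -5 - 27 = -32)
-12*(H + S(0, 1)) = -12*(-32 + (1 + 0)) = -12*(-32 + 1) = -12*(-31) = 372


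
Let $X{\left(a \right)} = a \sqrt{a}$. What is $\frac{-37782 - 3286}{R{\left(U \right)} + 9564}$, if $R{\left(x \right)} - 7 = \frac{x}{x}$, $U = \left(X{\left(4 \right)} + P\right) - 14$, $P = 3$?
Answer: $- \frac{10267}{2393} \approx -4.2904$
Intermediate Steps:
$X{\left(a \right)} = a^{\frac{3}{2}}$
$U = -3$ ($U = \left(4^{\frac{3}{2}} + 3\right) - 14 = \left(8 + 3\right) - 14 = 11 - 14 = -3$)
$R{\left(x \right)} = 8$ ($R{\left(x \right)} = 7 + \frac{x}{x} = 7 + 1 = 8$)
$\frac{-37782 - 3286}{R{\left(U \right)} + 9564} = \frac{-37782 - 3286}{8 + 9564} = \frac{-37782 - 3286}{9572} = \left(-37782 - 3286\right) \frac{1}{9572} = \left(-41068\right) \frac{1}{9572} = - \frac{10267}{2393}$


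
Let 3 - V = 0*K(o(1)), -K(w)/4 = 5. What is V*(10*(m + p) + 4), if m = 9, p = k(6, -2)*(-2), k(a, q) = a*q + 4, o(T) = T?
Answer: 762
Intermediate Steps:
k(a, q) = 4 + a*q
K(w) = -20 (K(w) = -4*5 = -20)
p = 16 (p = (4 + 6*(-2))*(-2) = (4 - 12)*(-2) = -8*(-2) = 16)
V = 3 (V = 3 - 0*(-20) = 3 - 1*0 = 3 + 0 = 3)
V*(10*(m + p) + 4) = 3*(10*(9 + 16) + 4) = 3*(10*25 + 4) = 3*(250 + 4) = 3*254 = 762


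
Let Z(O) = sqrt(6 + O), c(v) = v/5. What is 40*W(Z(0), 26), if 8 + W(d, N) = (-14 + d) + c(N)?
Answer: -672 + 40*sqrt(6) ≈ -574.02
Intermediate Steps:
c(v) = v/5 (c(v) = v*(1/5) = v/5)
W(d, N) = -22 + d + N/5 (W(d, N) = -8 + ((-14 + d) + N/5) = -8 + (-14 + d + N/5) = -22 + d + N/5)
40*W(Z(0), 26) = 40*(-22 + sqrt(6 + 0) + (1/5)*26) = 40*(-22 + sqrt(6) + 26/5) = 40*(-84/5 + sqrt(6)) = -672 + 40*sqrt(6)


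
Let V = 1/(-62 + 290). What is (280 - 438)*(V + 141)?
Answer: -2539771/114 ≈ -22279.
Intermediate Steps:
V = 1/228 ≈ 0.0043860
(280 - 438)*(V + 141) = (280 - 438)*(1/228 + 141) = -158*32149/228 = -2539771/114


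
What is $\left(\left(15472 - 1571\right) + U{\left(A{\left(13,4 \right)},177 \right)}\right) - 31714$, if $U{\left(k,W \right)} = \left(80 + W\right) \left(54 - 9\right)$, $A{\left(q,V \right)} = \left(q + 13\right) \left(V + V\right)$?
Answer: $-6248$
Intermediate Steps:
$A{\left(q,V \right)} = 2 V \left(13 + q\right)$ ($A{\left(q,V \right)} = \left(13 + q\right) 2 V = 2 V \left(13 + q\right)$)
$U{\left(k,W \right)} = 3600 + 45 W$ ($U{\left(k,W \right)} = \left(80 + W\right) 45 = 3600 + 45 W$)
$\left(\left(15472 - 1571\right) + U{\left(A{\left(13,4 \right)},177 \right)}\right) - 31714 = \left(\left(15472 - 1571\right) + \left(3600 + 45 \cdot 177\right)\right) - 31714 = \left(13901 + \left(3600 + 7965\right)\right) - 31714 = \left(13901 + 11565\right) - 31714 = 25466 - 31714 = -6248$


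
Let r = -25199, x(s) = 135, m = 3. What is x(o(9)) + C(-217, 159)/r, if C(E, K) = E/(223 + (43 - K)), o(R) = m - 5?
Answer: 363999772/2696293 ≈ 135.00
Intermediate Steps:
o(R) = -2 (o(R) = 3 - 5 = -2)
C(E, K) = E/(266 - K)
x(o(9)) + C(-217, 159)/r = 135 - 1*(-217)/(-266 + 159)/(-25199) = 135 - 1*(-217)/(-107)*(-1/25199) = 135 - 1*(-217)*(-1/107)*(-1/25199) = 135 - 217/107*(-1/25199) = 135 + 217/2696293 = 363999772/2696293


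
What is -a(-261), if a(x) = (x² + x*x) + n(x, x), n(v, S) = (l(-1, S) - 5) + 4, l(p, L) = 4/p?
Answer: -136237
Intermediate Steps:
n(v, S) = -5 (n(v, S) = (4/(-1) - 5) + 4 = (4*(-1) - 5) + 4 = (-4 - 5) + 4 = -9 + 4 = -5)
a(x) = -5 + 2*x² (a(x) = (x² + x*x) - 5 = (x² + x²) - 5 = 2*x² - 5 = -5 + 2*x²)
-a(-261) = -(-5 + 2*(-261)²) = -(-5 + 2*68121) = -(-5 + 136242) = -1*136237 = -136237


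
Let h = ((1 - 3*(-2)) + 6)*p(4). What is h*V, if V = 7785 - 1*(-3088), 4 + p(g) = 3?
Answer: -141349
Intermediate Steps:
p(g) = -1 (p(g) = -4 + 3 = -1)
V = 10873 (V = 7785 + 3088 = 10873)
h = -13 (h = ((1 - 3*(-2)) + 6)*(-1) = ((1 + 6) + 6)*(-1) = (7 + 6)*(-1) = 13*(-1) = -13)
h*V = -13*10873 = -141349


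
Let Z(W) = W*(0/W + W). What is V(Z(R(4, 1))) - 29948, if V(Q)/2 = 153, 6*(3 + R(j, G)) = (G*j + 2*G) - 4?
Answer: -29642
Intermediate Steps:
R(j, G) = -11/3 + G/3 + G*j/6 (R(j, G) = -3 + ((G*j + 2*G) - 4)/6 = -3 + ((2*G + G*j) - 4)/6 = -3 + (-4 + 2*G + G*j)/6 = -3 + (-2/3 + G/3 + G*j/6) = -11/3 + G/3 + G*j/6)
Z(W) = W**2 (Z(W) = W*(0 + W) = W*W = W**2)
V(Q) = 306 (V(Q) = 2*153 = 306)
V(Z(R(4, 1))) - 29948 = 306 - 29948 = -29642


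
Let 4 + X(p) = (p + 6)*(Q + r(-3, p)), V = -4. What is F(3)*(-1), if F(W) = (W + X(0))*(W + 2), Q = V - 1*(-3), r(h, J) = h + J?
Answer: 125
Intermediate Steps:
r(h, J) = J + h
Q = -1 (Q = -4 - 1*(-3) = -4 + 3 = -1)
X(p) = -4 + (-4 + p)*(6 + p) (X(p) = -4 + (p + 6)*(-1 + (p - 3)) = -4 + (6 + p)*(-1 + (-3 + p)) = -4 + (6 + p)*(-4 + p) = -4 + (-4 + p)*(6 + p))
F(W) = (-28 + W)*(2 + W) (F(W) = (W + (-28 + 0² + 2*0))*(W + 2) = (W + (-28 + 0 + 0))*(2 + W) = (W - 28)*(2 + W) = (-28 + W)*(2 + W))
F(3)*(-1) = (-56 + 3² - 26*3)*(-1) = (-56 + 9 - 78)*(-1) = -125*(-1) = 125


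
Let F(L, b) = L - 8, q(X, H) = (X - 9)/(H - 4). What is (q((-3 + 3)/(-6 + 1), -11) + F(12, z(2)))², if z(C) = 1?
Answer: 529/25 ≈ 21.160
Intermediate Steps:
q(X, H) = (-9 + X)/(-4 + H)
F(L, b) = -8 + L
(q((-3 + 3)/(-6 + 1), -11) + F(12, z(2)))² = ((-9 + (-3 + 3)/(-6 + 1))/(-4 - 11) + (-8 + 12))² = ((-9 + 0/(-5))/(-15) + 4)² = (-(-9 + 0*(-⅕))/15 + 4)² = (-(-9 + 0)/15 + 4)² = (-1/15*(-9) + 4)² = (⅗ + 4)² = (23/5)² = 529/25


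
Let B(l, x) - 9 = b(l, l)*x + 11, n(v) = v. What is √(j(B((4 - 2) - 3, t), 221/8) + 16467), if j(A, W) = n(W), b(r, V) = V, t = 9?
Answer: 7*√5386/4 ≈ 128.43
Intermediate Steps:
B(l, x) = 20 + l*x (B(l, x) = 9 + (l*x + 11) = 9 + (11 + l*x) = 20 + l*x)
j(A, W) = W
√(j(B((4 - 2) - 3, t), 221/8) + 16467) = √(221/8 + 16467) = √(131957/8) = 7*√5386/4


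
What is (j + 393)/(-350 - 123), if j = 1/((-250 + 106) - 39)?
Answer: -6538/7869 ≈ -0.83086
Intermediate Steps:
j = -1/183 (j = 1/(-144 - 39) = 1/(-183) = -1/183 ≈ -0.0054645)
(j + 393)/(-350 - 123) = (-1/183 + 393)/(-350 - 123) = (71918/183)/(-473) = (71918/183)*(-1/473) = -6538/7869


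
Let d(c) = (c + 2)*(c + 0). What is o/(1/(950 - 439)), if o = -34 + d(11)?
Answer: 55699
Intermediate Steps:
d(c) = c*(2 + c) (d(c) = (2 + c)*c = c*(2 + c))
o = 109 (o = -34 + 11*(2 + 11) = -34 + 11*13 = -34 + 143 = 109)
o/(1/(950 - 439)) = 109/(1/(950 - 439)) = 109/(1/511) = 109*511 = 55699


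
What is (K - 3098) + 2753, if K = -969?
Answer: -1314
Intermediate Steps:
(K - 3098) + 2753 = (-969 - 3098) + 2753 = -4067 + 2753 = -1314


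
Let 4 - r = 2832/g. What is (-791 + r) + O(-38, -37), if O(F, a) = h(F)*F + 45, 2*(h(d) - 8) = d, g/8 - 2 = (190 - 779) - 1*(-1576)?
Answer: -320790/989 ≈ -324.36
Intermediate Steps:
g = 7912 (g = 16 + 8*((190 - 779) - 1*(-1576)) = 16 + 8*(-589 + 1576) = 16 + 8*987 = 16 + 7896 = 7912)
h(d) = 8 + d/2
r = 3602/989 (r = 4 - 2832/7912 = 4 - 1*354/989 = 4 - 354/989 = 3602/989 ≈ 3.6421)
O(F, a) = 45 + F*(8 + F/2) (O(F, a) = (8 + F/2)*F + 45 = F*(8 + F/2) + 45 = 45 + F*(8 + F/2))
(-791 + r) + O(-38, -37) = (-791 + 3602/989) + (45 + (½)*(-38)*(16 - 38)) = -778697/989 + (45 + (½)*(-38)*(-22)) = -778697/989 + (45 + 418) = -778697/989 + 463 = -320790/989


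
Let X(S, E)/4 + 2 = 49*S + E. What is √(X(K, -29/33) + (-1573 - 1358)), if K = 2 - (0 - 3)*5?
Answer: √424149/33 ≈ 19.735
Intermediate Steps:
K = 17 (K = 2 - (-3)*5 = 2 - 1*(-15) = 2 + 15 = 17)
X(S, E) = -8 + 4*E + 196*S (X(S, E) = -8 + 4*(49*S + E) = -8 + 4*(E + 49*S) = -8 + (4*E + 196*S) = -8 + 4*E + 196*S)
√(X(K, -29/33) + (-1573 - 1358)) = √((-8 + 4*(-29/33) + 196*17) + (-1573 - 1358)) = √((-8 + 4*(-29*1/33) + 3332) - 2931) = √((-8 + 4*(-29/33) + 3332) - 2931) = √((-8 - 116/33 + 3332) - 2931) = √(109576/33 - 2931) = √(12853/33) = √424149/33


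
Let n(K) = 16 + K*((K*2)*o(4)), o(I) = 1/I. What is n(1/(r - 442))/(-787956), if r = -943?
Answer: -20461067/1007651265400 ≈ -2.0306e-5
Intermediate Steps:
n(K) = 16 + K²/2 (n(K) = 16 + K*((K*2)/4) = 16 + K*((2*K)*(¼)) = 16 + K*(K/2) = 16 + K²/2)
n(1/(r - 442))/(-787956) = (16 + (1/(-943 - 442))²/2)/(-787956) = (16 + (1/(-1385))²/2)*(-1/787956) = (16 + (-1/1385)²/2)*(-1/787956) = (16 + (½)*(1/1918225))*(-1/787956) = (16 + 1/3836450)*(-1/787956) = (61383201/3836450)*(-1/787956) = -20461067/1007651265400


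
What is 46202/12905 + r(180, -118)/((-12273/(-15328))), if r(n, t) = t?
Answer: -22774287974/158383065 ≈ -143.79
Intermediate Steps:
46202/12905 + r(180, -118)/((-12273/(-15328))) = 46202/12905 - 118/((-12273/(-15328))) = 46202*(1/12905) - 118/((-12273*(-1/15328))) = 46202/12905 - 118/12273/15328 = 46202/12905 - 118*15328/12273 = 46202/12905 - 1808704/12273 = -22774287974/158383065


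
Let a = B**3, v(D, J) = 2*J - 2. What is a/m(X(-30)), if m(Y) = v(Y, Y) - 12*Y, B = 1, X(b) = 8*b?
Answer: 1/2398 ≈ 0.00041701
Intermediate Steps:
v(D, J) = -2 + 2*J
m(Y) = -2 - 10*Y (m(Y) = (-2 + 2*Y) - 12*Y = -2 - 10*Y)
a = 1 (a = 1**3 = 1)
a/m(X(-30)) = 1/(-2 - 80*(-30)) = 1/(-2 - 10*(-240)) = 1/(-2 + 2400) = 1/2398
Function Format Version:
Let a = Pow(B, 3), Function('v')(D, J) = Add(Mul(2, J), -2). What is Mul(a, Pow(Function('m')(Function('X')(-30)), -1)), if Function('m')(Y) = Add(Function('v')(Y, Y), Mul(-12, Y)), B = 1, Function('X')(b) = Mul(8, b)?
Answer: Rational(1, 2398) ≈ 0.00041701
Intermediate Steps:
Function('v')(D, J) = Add(-2, Mul(2, J))
Function('m')(Y) = Add(-2, Mul(-10, Y)) (Function('m')(Y) = Add(Add(-2, Mul(2, Y)), Mul(-12, Y)) = Add(-2, Mul(-10, Y)))
a = 1 (a = Pow(1, 3) = 1)
Mul(a, Pow(Function('m')(Function('X')(-30)), -1)) = Mul(1, Pow(Add(-2, Mul(-10, Mul(8, -30))), -1)) = Mul(1, Pow(Add(-2, Mul(-10, -240)), -1)) = Mul(1, Pow(Add(-2, 2400), -1)) = Mul(1, Pow(2398, -1)) = Mul(1, Rational(1, 2398)) = Rational(1, 2398)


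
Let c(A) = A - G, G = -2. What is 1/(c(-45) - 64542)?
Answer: -1/64585 ≈ -1.5483e-5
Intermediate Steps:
c(A) = 2 + A (c(A) = A - 1*(-2) = A + 2 = 2 + A)
1/(c(-45) - 64542) = 1/((2 - 45) - 64542) = 1/(-43 - 64542) = 1/(-64585) = -1/64585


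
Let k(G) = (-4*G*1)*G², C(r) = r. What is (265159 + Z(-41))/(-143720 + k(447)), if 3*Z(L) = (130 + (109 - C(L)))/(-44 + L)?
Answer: -13523053/18227512812 ≈ -0.00074190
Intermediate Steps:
k(G) = -4*G³ (k(G) = (-4*G)*G² = -4*G³)
Z(L) = (239 - L)/(3*(-44 + L)) (Z(L) = ((130 + (109 - L))/(-44 + L))/3 = ((239 - L)/(-44 + L))/3 = (239 - L)/(3*(-44 + L)))
(265159 + Z(-41))/(-143720 + k(447)) = (265159 + (239 - 1*(-41))/(3*(-44 - 41)))/(-143720 - 4*447³) = (265159 + (⅓)*(239 + 41)/(-85))/(-143720 - 4*89314623) = (265159 + (⅓)*(-1/85)*280)/(-143720 - 357258492) = (265159 - 56/51)/(-357402212) = (13523053/51)*(-1/357402212) = -13523053/18227512812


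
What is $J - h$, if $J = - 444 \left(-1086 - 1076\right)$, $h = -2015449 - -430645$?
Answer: $2544732$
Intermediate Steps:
$h = -1584804$ ($h = -2015449 + 430645 = -1584804$)
$J = 959928$ ($J = \left(-444\right) \left(-2162\right) = 959928$)
$J - h = 959928 - -1584804 = 959928 + 1584804 = 2544732$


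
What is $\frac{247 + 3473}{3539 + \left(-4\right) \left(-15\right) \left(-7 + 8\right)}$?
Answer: $\frac{3720}{3599} \approx 1.0336$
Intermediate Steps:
$\frac{247 + 3473}{3539 + \left(-4\right) \left(-15\right) \left(-7 + 8\right)} = \frac{3720}{3539 + 60 \cdot 1} = \frac{3720}{3539 + 60} = \frac{3720}{3599}$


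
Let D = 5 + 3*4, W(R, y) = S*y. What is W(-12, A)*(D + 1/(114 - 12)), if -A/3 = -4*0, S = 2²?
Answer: 0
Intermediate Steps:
S = 4
A = 0 (A = -(-12)*0 = -3*0 = 0)
W(R, y) = 4*y
D = 17 (D = 5 + 12 = 17)
W(-12, A)*(D + 1/(114 - 12)) = (4*0)*(17 + 1/(114 - 12)) = 0*(17 + 1/102) = 0*(1735/102) = 0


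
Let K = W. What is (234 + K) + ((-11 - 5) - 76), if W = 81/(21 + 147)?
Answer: 7979/56 ≈ 142.48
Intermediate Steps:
W = 27/56 (W = 81/168 = 81*(1/168) = 27/56 ≈ 0.48214)
K = 27/56 ≈ 0.48214
(234 + K) + ((-11 - 5) - 76) = (234 + 27/56) + ((-11 - 5) - 76) = 13131/56 + (-16 - 76) = 13131/56 - 92 = 7979/56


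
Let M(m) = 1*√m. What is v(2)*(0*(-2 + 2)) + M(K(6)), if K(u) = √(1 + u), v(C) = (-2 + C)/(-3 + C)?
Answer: 7^(¼) ≈ 1.6266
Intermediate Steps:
v(C) = (-2 + C)/(-3 + C)
M(m) = √m
v(2)*(0*(-2 + 2)) + M(K(6)) = ((-2 + 2)/(-3 + 2))*(0*(-2 + 2)) + √(√(1 + 6)) = (0/(-1))*(0*0) + √(√7) = -1*0*0 + 7^(¼) = 0*0 + 7^(¼) = 0 + 7^(¼) = 7^(¼)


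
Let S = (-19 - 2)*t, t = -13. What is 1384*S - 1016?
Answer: 376816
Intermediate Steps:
S = 273 (S = (-19 - 2)*(-13) = -21*(-13) = 273)
1384*S - 1016 = 1384*273 - 1016 = 377832 - 1016 = 376816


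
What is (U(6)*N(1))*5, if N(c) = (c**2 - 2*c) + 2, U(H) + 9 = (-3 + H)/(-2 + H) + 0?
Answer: -165/4 ≈ -41.250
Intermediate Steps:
U(H) = -9 + (-3 + H)/(-2 + H) (U(H) = -9 + ((-3 + H)/(-2 + H) + 0) = -9 + (-3 + H)/(-2 + H))
N(c) = 2 + c**2 - 2*c
(U(6)*N(1))*5 = (((15 - 8*6)/(-2 + 6))*(2 + 1**2 - 2*1))*5 = (((15 - 48)/4)*(2 + 1 - 2))*5 = (((1/4)*(-33))*1)*5 = -33/4*1*5 = -33/4*5 = -165/4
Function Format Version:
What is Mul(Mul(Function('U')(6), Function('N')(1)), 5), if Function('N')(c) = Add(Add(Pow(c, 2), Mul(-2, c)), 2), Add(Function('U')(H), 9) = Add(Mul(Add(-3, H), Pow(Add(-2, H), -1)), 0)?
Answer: Rational(-165, 4) ≈ -41.250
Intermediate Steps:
Function('U')(H) = Add(-9, Mul(Pow(Add(-2, H), -1), Add(-3, H))) (Function('U')(H) = Add(-9, Add(Mul(Add(-3, H), Pow(Add(-2, H), -1)), 0)) = Add(-9, Add(Mul(Pow(Add(-2, H), -1), Add(-3, H)), 0)) = Add(-9, Mul(Pow(Add(-2, H), -1), Add(-3, H))))
Function('N')(c) = Add(2, Pow(c, 2), Mul(-2, c))
Mul(Mul(Function('U')(6), Function('N')(1)), 5) = Mul(Mul(Mul(Pow(Add(-2, 6), -1), Add(15, Mul(-8, 6))), Add(2, Pow(1, 2), Mul(-2, 1))), 5) = Mul(Mul(Mul(Pow(4, -1), Add(15, -48)), Add(2, 1, -2)), 5) = Mul(Mul(Mul(Rational(1, 4), -33), 1), 5) = Mul(Mul(Rational(-33, 4), 1), 5) = Mul(Rational(-33, 4), 5) = Rational(-165, 4)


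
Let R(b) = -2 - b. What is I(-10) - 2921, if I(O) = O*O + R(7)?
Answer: -2830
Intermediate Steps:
I(O) = -9 + O² (I(O) = O*O + (-2 - 1*7) = O² + (-2 - 7) = O² - 9 = -9 + O²)
I(-10) - 2921 = (-9 + (-10)²) - 2921 = (-9 + 100) - 2921 = 91 - 2921 = -2830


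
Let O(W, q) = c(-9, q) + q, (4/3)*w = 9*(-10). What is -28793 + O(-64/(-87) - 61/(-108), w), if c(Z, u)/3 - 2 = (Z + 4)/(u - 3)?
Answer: -2712303/94 ≈ -28854.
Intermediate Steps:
c(Z, u) = 6 + 3*(4 + Z)/(-3 + u) (c(Z, u) = 6 + 3*((Z + 4)/(u - 3)) = 6 + 3*((4 + Z)/(-3 + u)) = 6 + 3*(4 + Z)/(-3 + u))
w = -135/2 (w = 3*(9*(-10))/4 = (3/4)*(-90) = -135/2 ≈ -67.500)
O(W, q) = q + 3*(-11 + 2*q)/(-3 + q) (O(W, q) = 3*(-2 - 9 + 2*q)/(-3 + q) + q = 3*(-11 + 2*q)/(-3 + q) + q = q + 3*(-11 + 2*q)/(-3 + q))
-28793 + O(-64/(-87) - 61/(-108), w) = -28793 + (-33 + (-135/2)**2 + 3*(-135/2))/(-3 - 135/2) = -28793 + (-33 + 18225/4 - 405/2)/(-141/2) = -28793 - 2/141*17283/4 = -28793 - 5761/94 = -2712303/94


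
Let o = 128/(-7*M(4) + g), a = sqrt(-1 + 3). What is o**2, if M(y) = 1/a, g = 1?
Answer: 65536/(2 - 7*sqrt(2))**2 ≈ 1050.2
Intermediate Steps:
a = sqrt(2) ≈ 1.4142
M(y) = sqrt(2)/2 (M(y) = 1/(sqrt(2)) = sqrt(2)/2)
o = 128/(1 - 7*sqrt(2)/2) (o = 128/(-7*sqrt(2)/2 + 1) = 128/(1 - 7*sqrt(2)/2) ≈ -32.407)
o**2 = (-256/47 - 896*sqrt(2)/47)**2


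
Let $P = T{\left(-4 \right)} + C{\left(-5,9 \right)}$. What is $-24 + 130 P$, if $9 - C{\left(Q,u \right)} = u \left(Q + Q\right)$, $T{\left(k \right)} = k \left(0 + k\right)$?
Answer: $14926$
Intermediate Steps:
$T{\left(k \right)} = k^{2}$ ($T{\left(k \right)} = k k = k^{2}$)
$C{\left(Q,u \right)} = 9 - 2 Q u$ ($C{\left(Q,u \right)} = 9 - u \left(Q + Q\right) = 9 - u 2 Q = 9 - 2 Q u$)
$P = 115$ ($P = \left(-4\right)^{2} - \left(-9 - 90\right) = 16 + \left(9 + 90\right) = 16 + 99 = 115$)
$-24 + 130 P = -24 + 130 \cdot 115 = -24 + 14950 = 14926$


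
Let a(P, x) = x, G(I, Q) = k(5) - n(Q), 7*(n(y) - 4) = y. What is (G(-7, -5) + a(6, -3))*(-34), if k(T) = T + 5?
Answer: -884/7 ≈ -126.29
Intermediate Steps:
k(T) = 5 + T
n(y) = 4 + y/7
G(I, Q) = 6 - Q/7 (G(I, Q) = (5 + 5) - (4 + Q/7) = 10 + (-4 - Q/7) = 6 - Q/7)
(G(-7, -5) + a(6, -3))*(-34) = ((6 - 1/7*(-5)) - 3)*(-34) = ((6 + 5/7) - 3)*(-34) = (47/7 - 3)*(-34) = (26/7)*(-34) = -884/7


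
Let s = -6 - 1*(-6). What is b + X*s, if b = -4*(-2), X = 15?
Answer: 8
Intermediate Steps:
b = 8
s = 0 (s = -6 + 6 = 0)
b + X*s = 8 + 15*0 = 8 + 0 = 8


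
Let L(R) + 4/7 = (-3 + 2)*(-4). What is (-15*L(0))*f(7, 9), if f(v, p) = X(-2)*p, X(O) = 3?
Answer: -9720/7 ≈ -1388.6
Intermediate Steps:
L(R) = 24/7 (L(R) = -4/7 + (-3 + 2)*(-4) = -4/7 - 1*(-4) = -4/7 + 4 = 24/7)
f(v, p) = 3*p
(-15*L(0))*f(7, 9) = (-15*24/7)*(3*9) = -360/7*27 = -9720/7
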